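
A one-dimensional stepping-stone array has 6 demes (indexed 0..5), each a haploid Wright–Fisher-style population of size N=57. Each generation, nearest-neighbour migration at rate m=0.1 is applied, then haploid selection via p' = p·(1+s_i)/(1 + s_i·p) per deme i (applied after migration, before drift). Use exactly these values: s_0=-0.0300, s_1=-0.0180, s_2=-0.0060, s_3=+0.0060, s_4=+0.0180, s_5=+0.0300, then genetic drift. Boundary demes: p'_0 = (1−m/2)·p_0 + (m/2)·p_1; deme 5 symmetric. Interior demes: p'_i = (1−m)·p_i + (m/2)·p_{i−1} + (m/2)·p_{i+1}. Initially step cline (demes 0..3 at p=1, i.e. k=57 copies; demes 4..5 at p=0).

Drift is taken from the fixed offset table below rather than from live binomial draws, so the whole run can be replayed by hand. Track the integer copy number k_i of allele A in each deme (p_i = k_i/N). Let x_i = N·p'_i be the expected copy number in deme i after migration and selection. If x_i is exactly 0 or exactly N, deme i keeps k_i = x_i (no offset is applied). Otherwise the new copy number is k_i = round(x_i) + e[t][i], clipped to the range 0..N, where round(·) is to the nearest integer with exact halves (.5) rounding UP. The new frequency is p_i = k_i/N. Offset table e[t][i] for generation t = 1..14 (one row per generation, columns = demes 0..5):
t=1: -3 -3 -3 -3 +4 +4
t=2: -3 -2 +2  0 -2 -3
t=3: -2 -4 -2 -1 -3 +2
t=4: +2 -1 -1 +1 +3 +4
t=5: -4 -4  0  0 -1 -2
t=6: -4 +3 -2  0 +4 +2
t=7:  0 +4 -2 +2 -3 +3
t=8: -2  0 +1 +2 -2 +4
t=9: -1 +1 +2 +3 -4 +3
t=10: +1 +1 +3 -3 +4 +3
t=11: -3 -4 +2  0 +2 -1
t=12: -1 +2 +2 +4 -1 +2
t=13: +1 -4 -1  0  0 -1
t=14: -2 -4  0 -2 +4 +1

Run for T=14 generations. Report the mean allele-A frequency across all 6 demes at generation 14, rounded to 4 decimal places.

t=0: k=[57 57 57 57 0 0]
t=1: x=[57.0000 57.0000 57.0000 54.1662 2.8987 0.0000] k=[57 57 57 51 7 0]
t=2: x=[57.0000 57.0000 56.6982 49.1406 8.9842 0.3604] k=[57 57 57 49 7 0]
t=3: x=[57.0000 57.0000 56.5976 47.3481 8.8830 0.3604] k=[57 57 55 46 6 2]
t=4: x=[57.0000 56.8982 54.6364 44.5084 7.9209 2.2634] k=[57 56 54 46 11 6]
t=5: x=[56.9485 55.9311 53.6812 44.7078 12.6750 6.4164] k=[53 52 54 45 12 4]
t=6: x=[52.8339 52.0688 53.4299 43.8606 13.4323 4.5215] k=[49 55 51 44 17 7]
t=7: x=[49.0949 54.4562 50.8169 43.0631 18.0694 7.6946] k=[49 57 49 45 15 11]
t=8: x=[49.1971 56.1855 49.1594 43.7609 16.5084 11.4684] k=[47 56 50 46 15 15]
t=9: x=[47.2054 55.2189 50.0634 44.7078 16.7603 15.3290] k=[46 56 52 48 13 18]
t=10: x=[46.2366 55.2698 51.9725 46.5013 15.1980 18.1133] k=[47 56 55 44 19 21]
t=11: x=[47.2054 55.4732 54.4856 43.3622 20.5840 21.2928] k=[44 51 56 43 23 20]
t=12: x=[44.0477 50.8003 55.0889 42.7141 24.0978 20.5367] k=[43 53 57 47 23 23]
t=13: x=[43.1837 52.6272 56.2958 46.3519 24.4488 23.4067] k=[44 49 55 46 24 22]
t=14: x=[43.9460 48.9249 54.2342 45.4053 25.2507 22.5013] k=[42 45 54 43 29 24]

0.6930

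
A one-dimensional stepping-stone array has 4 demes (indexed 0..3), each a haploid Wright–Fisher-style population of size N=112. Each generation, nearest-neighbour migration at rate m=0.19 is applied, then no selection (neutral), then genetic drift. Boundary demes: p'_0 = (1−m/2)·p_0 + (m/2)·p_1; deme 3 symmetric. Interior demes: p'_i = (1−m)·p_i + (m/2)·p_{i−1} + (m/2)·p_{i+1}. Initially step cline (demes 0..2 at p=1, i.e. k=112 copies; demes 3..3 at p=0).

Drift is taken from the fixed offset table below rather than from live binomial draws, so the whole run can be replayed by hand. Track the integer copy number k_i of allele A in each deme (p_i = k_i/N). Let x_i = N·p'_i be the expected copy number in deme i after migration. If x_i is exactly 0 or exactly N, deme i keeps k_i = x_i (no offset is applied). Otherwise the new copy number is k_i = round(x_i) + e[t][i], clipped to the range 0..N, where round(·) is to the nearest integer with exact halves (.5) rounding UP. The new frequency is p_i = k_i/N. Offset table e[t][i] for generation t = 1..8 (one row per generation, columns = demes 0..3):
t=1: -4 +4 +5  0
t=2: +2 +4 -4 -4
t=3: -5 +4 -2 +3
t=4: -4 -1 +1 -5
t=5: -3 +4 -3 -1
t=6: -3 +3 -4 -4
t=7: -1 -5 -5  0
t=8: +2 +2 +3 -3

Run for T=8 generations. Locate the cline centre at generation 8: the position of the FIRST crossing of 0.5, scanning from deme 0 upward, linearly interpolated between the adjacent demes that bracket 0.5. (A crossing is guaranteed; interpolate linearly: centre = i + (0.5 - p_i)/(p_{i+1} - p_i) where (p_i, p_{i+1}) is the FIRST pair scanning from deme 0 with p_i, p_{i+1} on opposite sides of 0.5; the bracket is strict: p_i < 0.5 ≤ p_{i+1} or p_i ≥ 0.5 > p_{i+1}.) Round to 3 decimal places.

t=0: k=[112 112 112 0]
t=1: x=[112.0000 112.0000 101.3600 10.6400] k=[112 112 106 11]
t=2: x=[112.0000 111.4300 97.5450 20.0250] k=[112 112 94 16]
t=3: x=[112.0000 110.2900 88.3000 23.4100] k=[112 112 86 26]
t=4: x=[112.0000 109.5300 82.7700 31.7000] k=[112 109 84 27]
t=5: x=[111.7150 106.9100 80.9600 32.4150] k=[109 111 78 31]
t=6: x=[109.1900 107.6750 76.6700 35.4650] k=[106 111 73 31]
t=7: x=[106.4750 106.9150 72.6200 34.9900] k=[105 102 68 35]
t=8: x=[104.7150 99.0550 68.0950 38.1350] k=[107 101 71 35]

2.417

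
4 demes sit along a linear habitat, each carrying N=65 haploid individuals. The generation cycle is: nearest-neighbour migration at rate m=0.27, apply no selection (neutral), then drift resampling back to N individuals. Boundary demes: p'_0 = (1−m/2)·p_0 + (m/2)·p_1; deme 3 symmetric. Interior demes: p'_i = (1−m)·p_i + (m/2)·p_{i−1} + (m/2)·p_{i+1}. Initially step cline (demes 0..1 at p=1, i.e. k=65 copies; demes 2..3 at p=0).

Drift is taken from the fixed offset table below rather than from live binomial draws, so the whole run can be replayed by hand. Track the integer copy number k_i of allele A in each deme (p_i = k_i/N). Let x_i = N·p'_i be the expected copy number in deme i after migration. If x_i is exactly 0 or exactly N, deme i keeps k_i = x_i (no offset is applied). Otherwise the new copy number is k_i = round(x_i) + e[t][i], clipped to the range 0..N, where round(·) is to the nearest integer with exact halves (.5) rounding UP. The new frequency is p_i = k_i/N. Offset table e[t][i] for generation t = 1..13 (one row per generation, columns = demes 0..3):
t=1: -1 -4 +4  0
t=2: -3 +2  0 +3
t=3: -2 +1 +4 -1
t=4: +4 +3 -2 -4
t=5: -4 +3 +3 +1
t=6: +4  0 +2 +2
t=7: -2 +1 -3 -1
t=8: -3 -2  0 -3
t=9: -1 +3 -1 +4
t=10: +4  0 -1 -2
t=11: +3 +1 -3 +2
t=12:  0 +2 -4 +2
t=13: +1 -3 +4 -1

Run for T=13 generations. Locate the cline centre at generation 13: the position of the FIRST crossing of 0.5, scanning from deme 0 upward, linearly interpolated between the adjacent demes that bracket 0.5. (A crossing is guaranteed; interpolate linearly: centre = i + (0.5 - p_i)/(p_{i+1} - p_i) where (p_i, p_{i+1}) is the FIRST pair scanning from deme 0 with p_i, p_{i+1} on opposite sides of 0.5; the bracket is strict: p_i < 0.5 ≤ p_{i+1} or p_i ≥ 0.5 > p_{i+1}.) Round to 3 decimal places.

t=0: k=[65 65 0 0]
t=1: x=[65.0000 56.2250 8.7750 0.0000] k=[65 52 13 0]
t=2: x=[63.2450 48.4900 16.5100 1.7550] k=[60 50 17 5]
t=3: x=[58.6500 46.8950 19.8350 6.6200] k=[57 48 24 6]
t=4: x=[55.7850 45.9750 24.8100 8.4300] k=[60 49 23 4]
t=5: x=[58.5150 46.9750 23.9450 6.5650] k=[55 50 27 8]
t=6: x=[54.3250 47.5700 27.5400 10.5650] k=[58 48 30 13]
t=7: x=[56.6500 46.9200 30.1350 15.2950] k=[55 48 27 14]
t=8: x=[54.0550 46.1100 28.0800 15.7550] k=[51 44 28 13]
t=9: x=[50.0550 42.7850 28.1350 15.0250] k=[49 46 27 19]
t=10: x=[48.5950 43.8400 28.4850 20.0800] k=[53 44 27 18]
t=11: x=[51.7850 42.9200 28.0800 19.2150] k=[55 44 25 21]
t=12: x=[53.5150 42.9200 27.0250 21.5400] k=[54 45 23 24]
t=13: x=[52.7850 43.2450 26.1050 23.8650] k=[54 40 30 23]

1.750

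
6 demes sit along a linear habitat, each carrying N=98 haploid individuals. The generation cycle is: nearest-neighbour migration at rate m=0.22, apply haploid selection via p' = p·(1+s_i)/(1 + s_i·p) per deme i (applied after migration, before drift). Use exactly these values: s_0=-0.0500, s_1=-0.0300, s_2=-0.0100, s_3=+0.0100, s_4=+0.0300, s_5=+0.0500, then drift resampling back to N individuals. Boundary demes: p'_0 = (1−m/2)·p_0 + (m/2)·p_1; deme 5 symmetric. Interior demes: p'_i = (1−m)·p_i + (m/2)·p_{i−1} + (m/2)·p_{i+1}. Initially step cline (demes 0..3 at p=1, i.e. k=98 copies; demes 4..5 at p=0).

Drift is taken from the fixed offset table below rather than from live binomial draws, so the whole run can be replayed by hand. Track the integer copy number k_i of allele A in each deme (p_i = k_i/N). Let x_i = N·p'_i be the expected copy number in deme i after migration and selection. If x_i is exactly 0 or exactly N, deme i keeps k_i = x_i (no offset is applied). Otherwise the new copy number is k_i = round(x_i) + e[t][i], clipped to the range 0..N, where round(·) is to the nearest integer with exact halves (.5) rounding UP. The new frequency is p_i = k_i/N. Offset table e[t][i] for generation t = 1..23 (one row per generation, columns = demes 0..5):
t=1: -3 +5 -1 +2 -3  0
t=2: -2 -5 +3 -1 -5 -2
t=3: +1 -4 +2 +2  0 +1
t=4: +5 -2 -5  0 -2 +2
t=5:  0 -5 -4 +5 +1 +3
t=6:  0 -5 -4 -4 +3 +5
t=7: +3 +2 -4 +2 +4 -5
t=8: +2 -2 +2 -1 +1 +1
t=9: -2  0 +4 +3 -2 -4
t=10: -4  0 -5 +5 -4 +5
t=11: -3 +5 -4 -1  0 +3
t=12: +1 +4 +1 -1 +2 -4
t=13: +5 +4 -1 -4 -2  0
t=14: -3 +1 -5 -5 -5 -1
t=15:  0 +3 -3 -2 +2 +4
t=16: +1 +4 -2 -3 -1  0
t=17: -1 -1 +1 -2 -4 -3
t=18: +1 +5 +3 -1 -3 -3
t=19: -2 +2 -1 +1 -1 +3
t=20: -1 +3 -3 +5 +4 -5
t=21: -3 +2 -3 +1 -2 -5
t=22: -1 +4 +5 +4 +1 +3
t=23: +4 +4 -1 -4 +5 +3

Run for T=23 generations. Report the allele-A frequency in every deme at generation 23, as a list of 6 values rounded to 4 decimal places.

[0.8776, 0.9082, 0.7245, 0.5816, 0.5408, 0.4490]

t=0: k=[98 98 98 98 0 0]
t=1: x=[98.0000 98.0000 98.0000 87.3151 11.0669 0.0000] k=[98 98 98 89 8 0]
t=2: x=[98.0000 98.0000 97.0001 81.2188 16.4303 0.9236] k=[98 98 98 80 11 0]
t=3: x=[98.0000 98.0000 96.0004 74.5679 17.8067 1.2697] k=[98 98 98 77 18 2]
t=4: x=[98.0000 98.0000 95.6672 73.0057 23.2501 3.9404] k=[98 98 91 73 21 6]
t=5: x=[98.0000 97.2064 89.7141 69.4617 25.6254 8.0013] k=[98 92 86 74 27 11]
t=6: x=[97.3055 91.8261 85.2288 70.3479 31.0334 13.3113] k=[97 87 81 66 34 18]
t=7: x=[95.7920 87.1496 79.8619 64.3502 36.4340 20.5409] k=[98 89 76 66 40 16]
t=8: x=[96.9584 88.2969 76.1599 64.4599 40.9227 19.3876] k=[98 86 78 63 42 20]
t=9: x=[96.6115 86.1258 77.0650 62.5654 42.6004 23.2748] k=[95 86 81 66 41 19]
t=10: x=[93.8090 86.1258 79.7512 65.1178 42.0380 22.2479] k=[90 86 75 70 38 27]
t=11: x=[89.1559 84.8879 75.4862 67.2404 41.0132 29.2002] k=[86 90 71 66 41 32]
t=12: x=[85.9067 87.1803 72.3501 64.0212 43.4737 34.0661] k=[87 91 73 63 45 30]
t=13: x=[86.9469 88.3174 73.6968 62.3460 46.0509 32.7044] k=[92 92 73 58 44 33]
t=14: x=[91.7045 89.6810 73.2546 58.3451 45.0486 35.3043] k=[89 91 68 53 40 34]
t=15: x=[88.8013 87.9793 68.6739 53.4619 41.4755 35.7606] k=[89 91 66 51 43 40]
t=16: x=[88.8013 87.7539 66.8870 52.0129 44.2664 41.4927] k=[90 92 65 49 43 41]
t=17: x=[89.8446 88.5532 65.9938 50.3436 44.1560 42.3895] k=[89 88 67 48 40 39]
t=18: x=[88.4572 85.4709 67.0074 49.4538 41.4755 40.2621] k=[89 90 70 48 38 37]
t=19: x=[88.6866 87.4056 69.5776 49.5638 39.6860 38.2414] k=[87 89 69 51 39 41]
t=20: x=[86.7179 86.2691 69.0153 51.9030 41.2443 41.9463] k=[86 89 66 57 45 37]
t=21: x=[85.7923 85.8188 67.3286 56.9076 46.1611 39.0199] k=[83 88 64 58 44 34]
t=22: x=[82.9066 84.4584 65.7630 57.3569 45.1589 36.2066] k=[82 88 71 61 46 39]
t=23: x=[81.9846 85.1334 71.5765 60.6802 47.6032 40.9280] k=[86 89 71 57 53 44]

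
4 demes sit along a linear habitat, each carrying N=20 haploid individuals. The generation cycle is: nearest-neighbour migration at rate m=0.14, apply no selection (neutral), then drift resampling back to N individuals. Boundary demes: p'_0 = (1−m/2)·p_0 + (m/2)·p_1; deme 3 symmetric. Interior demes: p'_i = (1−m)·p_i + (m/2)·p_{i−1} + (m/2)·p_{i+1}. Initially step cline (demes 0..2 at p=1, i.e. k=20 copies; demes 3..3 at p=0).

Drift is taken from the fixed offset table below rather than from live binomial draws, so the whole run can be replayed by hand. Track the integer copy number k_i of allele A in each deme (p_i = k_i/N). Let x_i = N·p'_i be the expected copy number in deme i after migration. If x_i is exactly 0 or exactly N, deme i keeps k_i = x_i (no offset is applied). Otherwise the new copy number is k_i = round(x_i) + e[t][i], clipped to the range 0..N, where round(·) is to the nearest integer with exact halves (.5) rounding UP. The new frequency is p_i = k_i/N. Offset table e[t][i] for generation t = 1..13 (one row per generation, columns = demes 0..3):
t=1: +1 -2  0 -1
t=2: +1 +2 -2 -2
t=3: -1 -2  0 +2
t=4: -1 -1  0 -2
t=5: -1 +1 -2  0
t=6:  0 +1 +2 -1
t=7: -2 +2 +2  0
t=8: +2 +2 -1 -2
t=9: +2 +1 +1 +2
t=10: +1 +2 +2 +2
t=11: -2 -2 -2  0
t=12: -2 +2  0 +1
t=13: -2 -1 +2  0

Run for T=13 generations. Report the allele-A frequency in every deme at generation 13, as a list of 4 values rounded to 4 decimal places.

[0.8000, 0.9500, 0.8500, 0.5500]

t=0: k=[20 20 20 0]
t=1: x=[20.0000 20.0000 18.6000 1.4000] k=[20 20 19 0]
t=2: x=[20.0000 19.9300 17.7400 1.3300] k=[20 20 16 0]
t=3: x=[20.0000 19.7200 15.1600 1.1200] k=[20 18 15 3]
t=4: x=[19.8600 17.9300 14.3700 3.8400] k=[19 17 14 2]
t=5: x=[18.8600 16.9300 13.3700 2.8400] k=[18 18 11 3]
t=6: x=[18.0000 17.5100 10.9300 3.5600] k=[18 19 13 3]
t=7: x=[18.0700 18.5100 12.7200 3.7000] k=[16 20 15 4]
t=8: x=[16.2800 19.3700 14.5800 4.7700] k=[18 20 14 3]
t=9: x=[18.1400 19.4400 13.6500 3.7700] k=[20 20 15 6]
t=10: x=[20.0000 19.6500 14.7200 6.6300] k=[20 20 17 9]
t=11: x=[20.0000 19.7900 16.6500 9.5600] k=[20 18 15 10]
t=12: x=[19.8600 17.9300 14.8600 10.3500] k=[18 20 15 11]
t=13: x=[18.1400 19.5100 15.0700 11.2800] k=[16 19 17 11]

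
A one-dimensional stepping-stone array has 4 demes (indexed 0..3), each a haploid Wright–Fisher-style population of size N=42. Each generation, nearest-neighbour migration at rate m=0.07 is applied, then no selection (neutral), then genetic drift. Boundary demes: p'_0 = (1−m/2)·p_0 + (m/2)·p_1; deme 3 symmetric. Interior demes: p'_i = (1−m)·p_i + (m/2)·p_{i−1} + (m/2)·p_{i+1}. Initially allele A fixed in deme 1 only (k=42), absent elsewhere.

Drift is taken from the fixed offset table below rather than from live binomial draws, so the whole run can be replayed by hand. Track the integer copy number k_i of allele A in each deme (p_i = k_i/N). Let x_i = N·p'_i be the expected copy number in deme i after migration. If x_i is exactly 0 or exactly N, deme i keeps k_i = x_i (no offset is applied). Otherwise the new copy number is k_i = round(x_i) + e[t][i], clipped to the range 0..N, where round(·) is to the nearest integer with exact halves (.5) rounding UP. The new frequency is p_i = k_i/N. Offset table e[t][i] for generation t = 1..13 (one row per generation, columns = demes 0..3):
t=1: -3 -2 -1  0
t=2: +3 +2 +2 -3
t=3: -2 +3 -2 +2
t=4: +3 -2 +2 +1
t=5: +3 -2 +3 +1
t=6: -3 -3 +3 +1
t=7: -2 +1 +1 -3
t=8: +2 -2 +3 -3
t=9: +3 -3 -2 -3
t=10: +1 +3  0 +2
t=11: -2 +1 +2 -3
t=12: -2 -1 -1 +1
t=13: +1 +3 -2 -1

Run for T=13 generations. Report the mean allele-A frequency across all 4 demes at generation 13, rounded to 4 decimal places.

t=0: k=[0 42 0 0]
t=1: x=[1.4700 39.0600 1.4700 0.0000] k=[0 37 0 0]
t=2: x=[1.2950 34.4100 1.2950 0.0000] k=[4 36 3 0]
t=3: x=[5.1200 33.7250 4.0500 0.1050] k=[3 37 2 2]
t=4: x=[4.1900 34.5850 3.2250 2.0000] k=[7 33 5 3]
t=5: x=[7.9100 31.1100 5.9100 3.0700] k=[11 29 9 4]
t=6: x=[11.6300 27.6700 9.5250 4.1750] k=[9 25 13 5]
t=7: x=[9.5600 24.0200 13.1400 5.2800] k=[8 25 14 2]
t=8: x=[8.5950 24.0200 13.9650 2.4200] k=[11 22 17 0]
t=9: x=[11.3850 21.4400 16.5800 0.5950] k=[14 18 15 0]
t=10: x=[14.1400 17.7550 14.5800 0.5250] k=[15 21 15 3]
t=11: x=[15.2100 20.5800 14.7900 3.4200] k=[13 22 17 0]
t=12: x=[13.3150 21.5100 16.5800 0.5950] k=[11 21 16 2]
t=13: x=[11.3500 20.4750 15.6850 2.4900] k=[12 23 14 1]

0.2976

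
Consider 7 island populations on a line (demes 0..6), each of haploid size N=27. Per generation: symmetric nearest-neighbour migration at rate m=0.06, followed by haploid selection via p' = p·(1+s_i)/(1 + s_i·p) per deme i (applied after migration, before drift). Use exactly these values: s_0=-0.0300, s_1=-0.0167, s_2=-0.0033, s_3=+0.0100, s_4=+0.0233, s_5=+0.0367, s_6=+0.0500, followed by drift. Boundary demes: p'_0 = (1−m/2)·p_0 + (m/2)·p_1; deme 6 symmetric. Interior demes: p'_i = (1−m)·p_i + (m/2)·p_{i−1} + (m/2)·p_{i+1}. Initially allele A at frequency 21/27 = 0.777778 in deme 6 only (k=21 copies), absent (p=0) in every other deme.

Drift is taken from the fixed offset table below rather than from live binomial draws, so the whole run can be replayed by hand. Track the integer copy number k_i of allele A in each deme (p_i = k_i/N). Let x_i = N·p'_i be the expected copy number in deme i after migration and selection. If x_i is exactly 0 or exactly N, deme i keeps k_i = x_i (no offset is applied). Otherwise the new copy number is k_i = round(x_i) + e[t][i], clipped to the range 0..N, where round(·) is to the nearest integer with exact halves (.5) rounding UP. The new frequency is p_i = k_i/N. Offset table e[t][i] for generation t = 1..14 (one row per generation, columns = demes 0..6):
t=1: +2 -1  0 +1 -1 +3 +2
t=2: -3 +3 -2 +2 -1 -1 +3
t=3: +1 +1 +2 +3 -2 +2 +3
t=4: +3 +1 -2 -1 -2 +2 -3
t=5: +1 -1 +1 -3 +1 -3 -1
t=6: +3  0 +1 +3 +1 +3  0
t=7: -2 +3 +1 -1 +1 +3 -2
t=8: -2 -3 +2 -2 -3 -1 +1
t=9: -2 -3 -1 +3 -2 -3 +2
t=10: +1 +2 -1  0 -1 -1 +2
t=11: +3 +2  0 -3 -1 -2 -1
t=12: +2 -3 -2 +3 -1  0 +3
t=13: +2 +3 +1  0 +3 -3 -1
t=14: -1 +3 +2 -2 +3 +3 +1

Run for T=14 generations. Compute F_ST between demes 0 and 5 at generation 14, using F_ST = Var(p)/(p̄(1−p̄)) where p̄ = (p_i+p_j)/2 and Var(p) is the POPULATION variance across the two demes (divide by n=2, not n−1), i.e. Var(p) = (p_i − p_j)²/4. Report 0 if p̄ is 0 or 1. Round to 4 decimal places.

0.0154

t=0: k=[0 0 0 0 0 0 21]
t=1: x=[0.0000 0.0000 0.0000 0.0000 0.0000 0.6526 20.6110] k=[0 0 0 0 0 4 23]
t=2: x=[0.0000 0.0000 0.0000 0.0000 0.1228 4.5856 22.6123] k=[0 0 0 0 0 4 26]
t=3: x=[0.0000 0.0000 0.0000 0.0000 0.1228 4.6778 25.4144] k=[0 0 0 0 0 7 27]
t=4: x=[0.0000 0.0000 0.0000 0.0000 0.2149 7.5850 26.4280] k=[0 0 0 0 0 10 23]
t=5: x=[0.0000 0.0000 0.0000 0.0000 0.3069 10.3188 22.7864] k=[0 0 0 0 1 7 22]
t=6: x=[0.0000 0.0000 0.0000 0.0303 1.1756 7.4631 21.7591] k=[0 0 0 3 2 10 22]
t=7: x=[0.0000 0.0000 0.0897 2.9057 2.3183 10.3490 21.8465] k=[0 0 1 2 3 13 20]
t=8: x=[0.0000 0.0295 0.9968 2.0185 3.3368 13.1530 20.0449] k=[0 0 3 0 0 12 21]
t=9: x=[0.0000 0.0885 2.8117 0.0909 0.3683 12.1504 20.9618] k=[0 0 2 3 0 9 23]
t=10: x=[0.0000 0.0590 1.9640 2.9057 0.3683 9.3693 22.7574] k=[0 2 1 3 0 8 25]
t=11: x=[0.0582 1.8803 1.0865 2.8755 0.3376 8.4782 24.5989] k=[3 4 1 0 0 6 24]
t=12: x=[2.9490 3.8244 1.0566 0.0303 0.1842 6.5369 23.6074] k=[5 1 0 3 0 7 27]
t=13: x=[4.7594 1.0725 0.1196 2.8452 0.3069 7.5850 26.4280] k=[7 4 1 3 3 5 25]
t=14: x=[6.7546 3.9430 1.1464 2.9662 3.1231 5.7004 24.5124] k=[6 7 3 1 6 9 26]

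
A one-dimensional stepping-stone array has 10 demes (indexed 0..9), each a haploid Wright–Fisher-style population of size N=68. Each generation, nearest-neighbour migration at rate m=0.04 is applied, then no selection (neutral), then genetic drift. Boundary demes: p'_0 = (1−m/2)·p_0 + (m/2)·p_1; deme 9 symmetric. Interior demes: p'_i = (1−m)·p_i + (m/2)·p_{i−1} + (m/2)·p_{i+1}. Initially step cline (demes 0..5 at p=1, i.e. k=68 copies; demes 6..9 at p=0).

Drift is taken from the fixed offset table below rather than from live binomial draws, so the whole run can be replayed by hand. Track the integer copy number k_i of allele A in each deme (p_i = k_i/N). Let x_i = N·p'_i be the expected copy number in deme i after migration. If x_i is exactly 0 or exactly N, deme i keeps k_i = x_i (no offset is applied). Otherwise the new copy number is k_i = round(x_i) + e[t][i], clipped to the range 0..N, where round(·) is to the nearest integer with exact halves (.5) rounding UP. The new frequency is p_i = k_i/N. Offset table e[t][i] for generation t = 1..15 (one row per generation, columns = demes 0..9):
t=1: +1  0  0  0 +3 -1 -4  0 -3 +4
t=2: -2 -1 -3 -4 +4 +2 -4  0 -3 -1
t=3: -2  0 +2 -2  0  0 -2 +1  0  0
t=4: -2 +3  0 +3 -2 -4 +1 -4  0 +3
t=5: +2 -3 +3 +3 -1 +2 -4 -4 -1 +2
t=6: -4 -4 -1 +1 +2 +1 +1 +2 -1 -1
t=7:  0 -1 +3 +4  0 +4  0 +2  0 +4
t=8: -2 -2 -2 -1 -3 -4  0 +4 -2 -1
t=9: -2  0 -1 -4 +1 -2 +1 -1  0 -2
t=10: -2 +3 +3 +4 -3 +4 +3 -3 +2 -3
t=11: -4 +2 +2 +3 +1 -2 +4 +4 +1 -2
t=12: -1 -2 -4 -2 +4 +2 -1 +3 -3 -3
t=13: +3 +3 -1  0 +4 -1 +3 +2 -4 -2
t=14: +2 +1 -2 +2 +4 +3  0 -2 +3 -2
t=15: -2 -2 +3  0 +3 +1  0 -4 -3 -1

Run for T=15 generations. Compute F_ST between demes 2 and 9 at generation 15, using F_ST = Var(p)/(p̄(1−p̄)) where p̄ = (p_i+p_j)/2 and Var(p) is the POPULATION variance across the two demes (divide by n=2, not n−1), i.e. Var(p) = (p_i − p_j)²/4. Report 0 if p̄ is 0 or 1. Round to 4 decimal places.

1.0000

t=0: k=[68 68 68 68 68 68 0 0 0 0]
t=1: x=[68.0000 68.0000 68.0000 68.0000 68.0000 66.6400 1.3600 0.0000 0.0000 0.0000] k=[68 68 68 68 68 66 0 0 0 0]
t=2: x=[68.0000 68.0000 68.0000 68.0000 67.9600 64.7200 1.3200 0.0000 0.0000 0.0000] k=[68 68 68 68 68 67 0 0 0 0]
t=3: x=[68.0000 68.0000 68.0000 68.0000 67.9800 65.6800 1.3400 0.0000 0.0000 0.0000] k=[68 68 68 68 68 66 0 0 0 0]
t=4: x=[68.0000 68.0000 68.0000 68.0000 67.9600 64.7200 1.3200 0.0000 0.0000 0.0000] k=[68 68 68 68 66 61 2 0 0 0]
t=5: x=[68.0000 68.0000 68.0000 67.9600 65.9400 59.9200 3.1400 0.0400 0.0000 0.0000] k=[68 68 68 68 65 62 0 0 0 0]
t=6: x=[68.0000 68.0000 68.0000 67.9400 65.0000 60.8200 1.2400 0.0000 0.0000 0.0000] k=[68 68 68 68 67 62 2 0 0 0]
t=7: x=[68.0000 68.0000 68.0000 67.9800 66.9200 60.9000 3.1600 0.0400 0.0000 0.0000] k=[68 68 68 68 67 65 3 2 0 0]
t=8: x=[68.0000 68.0000 68.0000 67.9800 66.9800 63.8000 4.2200 1.9800 0.0400 0.0000] k=[68 68 68 67 64 60 4 6 0 0]
t=9: x=[68.0000 68.0000 67.9800 66.9600 63.9800 58.9600 5.1600 5.8400 0.1200 0.0000] k=[68 68 67 63 65 57 6 5 0 0]
t=10: x=[68.0000 67.9800 66.9400 63.1200 64.8000 56.1400 7.0000 4.9200 0.1000 0.0000] k=[68 68 68 67 62 60 10 2 2 0]
t=11: x=[68.0000 68.0000 67.9800 66.9200 62.0600 59.0400 10.8400 2.1600 1.9600 0.0400] k=[68 68 68 68 63 57 15 6 3 0]
t=12: x=[68.0000 68.0000 68.0000 67.9000 62.9800 56.2800 15.6600 6.1200 3.0000 0.0600] k=[68 68 68 66 67 58 15 9 0 0]
t=13: x=[68.0000 68.0000 67.9600 66.0600 66.8000 57.3200 15.7400 8.9400 0.1800 0.0000] k=[68 68 67 66 68 56 19 11 0 0]
t=14: x=[68.0000 67.9800 67.0000 66.0600 67.7200 55.5000 19.5800 10.9400 0.2200 0.0000] k=[68 68 65 68 68 59 20 9 3 0]
t=15: x=[68.0000 67.9400 65.1200 67.9400 67.8200 58.4000 20.5600 9.1000 3.0600 0.0600] k=[68 66 68 68 68 59 21 5 0 0]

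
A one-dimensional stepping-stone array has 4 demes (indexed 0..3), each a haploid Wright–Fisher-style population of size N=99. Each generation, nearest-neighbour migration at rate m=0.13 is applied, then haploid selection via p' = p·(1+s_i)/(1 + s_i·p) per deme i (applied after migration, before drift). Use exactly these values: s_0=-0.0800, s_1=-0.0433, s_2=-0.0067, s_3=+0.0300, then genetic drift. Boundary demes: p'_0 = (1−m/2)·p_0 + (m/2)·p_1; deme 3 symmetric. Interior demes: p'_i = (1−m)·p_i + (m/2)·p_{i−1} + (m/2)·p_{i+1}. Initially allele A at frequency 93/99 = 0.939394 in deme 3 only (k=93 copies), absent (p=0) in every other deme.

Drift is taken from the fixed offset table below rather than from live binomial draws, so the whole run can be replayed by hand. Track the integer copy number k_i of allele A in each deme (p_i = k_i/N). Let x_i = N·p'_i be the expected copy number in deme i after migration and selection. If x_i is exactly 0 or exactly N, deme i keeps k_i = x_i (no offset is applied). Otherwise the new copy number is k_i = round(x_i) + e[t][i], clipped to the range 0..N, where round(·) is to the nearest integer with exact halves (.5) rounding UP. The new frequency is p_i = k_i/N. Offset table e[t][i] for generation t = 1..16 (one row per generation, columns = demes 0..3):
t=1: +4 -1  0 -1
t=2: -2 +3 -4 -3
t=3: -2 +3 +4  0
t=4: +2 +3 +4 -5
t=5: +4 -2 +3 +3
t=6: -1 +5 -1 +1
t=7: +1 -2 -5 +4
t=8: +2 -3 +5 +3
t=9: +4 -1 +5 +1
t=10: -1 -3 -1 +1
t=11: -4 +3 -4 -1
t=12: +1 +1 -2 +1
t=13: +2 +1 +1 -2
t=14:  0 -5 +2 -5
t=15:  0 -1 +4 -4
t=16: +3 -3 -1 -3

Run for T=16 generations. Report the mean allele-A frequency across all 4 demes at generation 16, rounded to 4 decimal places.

t=0: k=[0 0 0 93]
t=1: x=[0.0000 0.0000 6.0070 87.2642] k=[0 0 6 86]
t=2: x=[0.0000 0.3732 10.7454 81.2350] k=[0 3 7 78]
t=3: x=[0.1794 2.9362 11.2876 73.9422] k=[0 6 15 74]
t=4: x=[0.3589 5.9429 18.1501 70.7653] k=[2 9 22 66]
t=5: x=[2.2631 9.0205 23.8929 63.8132] k=[6 7 27 67]
t=6: x=[5.6073 7.9069 28.1643 65.0623] k=[5 13 27 66]
t=7: x=[5.1012 12.8857 28.4884 64.1355] k=[6 11 23 68]
t=8: x=[5.8489 11.0142 25.0191 65.7311] k=[8 8 30 69]
t=9: x=[7.4079 9.0590 30.9618 67.1073] k=[11 8 36 68]
t=10: x=[10.0282 9.6235 36.1057 66.5679] k=[9 7 35 68]
t=11: x=[8.2193 8.5961 35.1724 66.5035] k=[4 12 31 66]
t=12: x=[4.1736 12.2325 31.8945 64.3933] k=[5 13 30 65]
t=13: x=[5.1012 13.0745 31.0266 63.4016] k=[7 14 32 61]
t=14: x=[6.9002 14.1690 32.5679 59.8169] k=[7 9 35 55]
t=15: x=[6.5976 10.1496 34.4588 54.4254] k=[7 9 38 50]
t=16: x=[6.5976 10.3379 36.7395 49.9516] k=[10 7 36 47]

0.2525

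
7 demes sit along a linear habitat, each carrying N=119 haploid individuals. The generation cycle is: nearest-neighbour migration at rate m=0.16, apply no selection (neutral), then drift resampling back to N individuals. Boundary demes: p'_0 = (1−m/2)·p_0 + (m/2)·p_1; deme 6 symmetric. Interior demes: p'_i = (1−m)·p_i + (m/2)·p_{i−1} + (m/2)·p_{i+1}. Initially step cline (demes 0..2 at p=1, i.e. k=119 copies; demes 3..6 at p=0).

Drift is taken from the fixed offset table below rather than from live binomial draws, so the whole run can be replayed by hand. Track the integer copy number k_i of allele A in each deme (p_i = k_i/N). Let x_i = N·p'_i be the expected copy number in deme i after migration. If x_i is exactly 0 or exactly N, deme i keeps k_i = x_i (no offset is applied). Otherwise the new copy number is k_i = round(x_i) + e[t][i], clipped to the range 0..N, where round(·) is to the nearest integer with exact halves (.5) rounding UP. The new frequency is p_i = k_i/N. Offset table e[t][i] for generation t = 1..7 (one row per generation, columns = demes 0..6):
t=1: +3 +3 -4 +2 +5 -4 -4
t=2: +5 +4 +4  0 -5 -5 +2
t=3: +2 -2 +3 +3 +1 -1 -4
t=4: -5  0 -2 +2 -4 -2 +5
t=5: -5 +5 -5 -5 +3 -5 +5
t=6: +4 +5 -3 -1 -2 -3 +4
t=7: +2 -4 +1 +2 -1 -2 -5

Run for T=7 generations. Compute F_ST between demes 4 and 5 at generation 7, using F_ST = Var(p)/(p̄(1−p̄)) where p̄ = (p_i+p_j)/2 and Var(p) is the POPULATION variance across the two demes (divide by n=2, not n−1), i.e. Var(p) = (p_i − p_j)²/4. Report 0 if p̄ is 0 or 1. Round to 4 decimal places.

t=0: k=[119 119 119 0 0 0 0]
t=1: x=[119.0000 119.0000 109.4800 9.5200 0.0000 0.0000 0.0000] k=[119 119 105 12 0 0 0]
t=2: x=[119.0000 117.8800 98.6800 18.4800 0.9600 0.0000 0.0000] k=[119 119 103 18 0 0 0]
t=3: x=[119.0000 117.7200 97.4800 23.3600 1.4400 0.0000 0.0000] k=[119 116 100 26 2 0 0]
t=4: x=[118.7600 114.9600 95.3600 30.0000 3.7600 0.1600 0.0000] k=[114 115 93 32 0 0 0]
t=5: x=[114.0800 113.1600 89.8800 34.3200 2.5600 0.0000 0.0000] k=[109 118 85 29 6 0 0]
t=6: x=[109.7200 114.6400 83.1600 31.6400 7.3600 0.4800 0.0000] k=[114 119 80 31 5 0 0]
t=7: x=[114.4000 115.4800 79.2000 32.8400 6.6800 0.4000 0.0000] k=[116 111 80 35 6 0 0]

0.0259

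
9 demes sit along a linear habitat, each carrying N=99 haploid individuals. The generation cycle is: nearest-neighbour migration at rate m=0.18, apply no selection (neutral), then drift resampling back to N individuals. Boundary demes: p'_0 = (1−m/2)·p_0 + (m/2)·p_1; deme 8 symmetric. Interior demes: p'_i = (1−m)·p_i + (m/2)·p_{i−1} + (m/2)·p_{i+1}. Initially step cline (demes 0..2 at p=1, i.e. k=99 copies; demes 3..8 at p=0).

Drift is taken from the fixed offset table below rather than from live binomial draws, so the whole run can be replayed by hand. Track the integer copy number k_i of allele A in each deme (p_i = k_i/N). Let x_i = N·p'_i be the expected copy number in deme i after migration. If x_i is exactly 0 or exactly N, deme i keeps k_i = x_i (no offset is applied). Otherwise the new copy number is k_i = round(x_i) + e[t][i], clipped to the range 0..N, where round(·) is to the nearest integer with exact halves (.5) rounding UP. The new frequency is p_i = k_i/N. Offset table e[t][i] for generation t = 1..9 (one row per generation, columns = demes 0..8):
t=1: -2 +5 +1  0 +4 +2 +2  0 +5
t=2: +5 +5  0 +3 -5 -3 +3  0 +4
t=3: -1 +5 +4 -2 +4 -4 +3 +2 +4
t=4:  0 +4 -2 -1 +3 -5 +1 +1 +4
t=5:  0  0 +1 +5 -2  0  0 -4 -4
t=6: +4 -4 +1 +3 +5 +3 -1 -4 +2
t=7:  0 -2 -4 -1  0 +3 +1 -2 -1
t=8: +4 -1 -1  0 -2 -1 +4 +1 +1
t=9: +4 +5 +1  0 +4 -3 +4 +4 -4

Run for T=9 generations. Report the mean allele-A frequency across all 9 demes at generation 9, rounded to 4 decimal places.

0.3760

t=0: k=[99 99 99 0 0 0 0 0 0]
t=1: x=[99.0000 99.0000 90.0900 8.9100 0.0000 0.0000 0.0000 0.0000 0.0000] k=[99 99 91 9 0 0 0 0 0]
t=2: x=[99.0000 98.2800 84.3400 15.5700 0.8100 0.0000 0.0000 0.0000 0.0000] k=[99 99 84 19 0 0 0 0 0]
t=3: x=[99.0000 97.6500 79.5000 23.1400 1.7100 0.0000 0.0000 0.0000 0.0000] k=[99 99 84 21 6 0 0 0 0]
t=4: x=[99.0000 97.6500 79.6800 25.3200 6.8100 0.5400 0.0000 0.0000 0.0000] k=[99 99 78 24 10 0 0 0 0]
t=5: x=[99.0000 97.1100 75.0300 27.6000 10.3600 0.9000 0.0000 0.0000 0.0000] k=[99 97 76 33 8 1 0 0 0]
t=6: x=[98.8200 95.2900 74.0200 34.6200 9.6200 1.5400 0.0900 0.0000 0.0000] k=[99 91 75 38 15 5 0 0 0]
t=7: x=[98.2800 90.2800 73.1100 39.2600 16.1700 5.4500 0.4500 0.0000 0.0000] k=[98 88 69 38 16 8 1 0 0]
t=8: x=[97.1000 87.1900 67.9200 38.8100 17.2600 8.0900 1.5400 0.0900 0.0000] k=[99 86 67 39 15 7 6 1 0]
t=9: x=[97.8300 85.4600 66.1900 39.3600 16.4400 7.6300 5.6400 1.3600 0.0900] k=[99 90 67 39 20 5 10 5 0]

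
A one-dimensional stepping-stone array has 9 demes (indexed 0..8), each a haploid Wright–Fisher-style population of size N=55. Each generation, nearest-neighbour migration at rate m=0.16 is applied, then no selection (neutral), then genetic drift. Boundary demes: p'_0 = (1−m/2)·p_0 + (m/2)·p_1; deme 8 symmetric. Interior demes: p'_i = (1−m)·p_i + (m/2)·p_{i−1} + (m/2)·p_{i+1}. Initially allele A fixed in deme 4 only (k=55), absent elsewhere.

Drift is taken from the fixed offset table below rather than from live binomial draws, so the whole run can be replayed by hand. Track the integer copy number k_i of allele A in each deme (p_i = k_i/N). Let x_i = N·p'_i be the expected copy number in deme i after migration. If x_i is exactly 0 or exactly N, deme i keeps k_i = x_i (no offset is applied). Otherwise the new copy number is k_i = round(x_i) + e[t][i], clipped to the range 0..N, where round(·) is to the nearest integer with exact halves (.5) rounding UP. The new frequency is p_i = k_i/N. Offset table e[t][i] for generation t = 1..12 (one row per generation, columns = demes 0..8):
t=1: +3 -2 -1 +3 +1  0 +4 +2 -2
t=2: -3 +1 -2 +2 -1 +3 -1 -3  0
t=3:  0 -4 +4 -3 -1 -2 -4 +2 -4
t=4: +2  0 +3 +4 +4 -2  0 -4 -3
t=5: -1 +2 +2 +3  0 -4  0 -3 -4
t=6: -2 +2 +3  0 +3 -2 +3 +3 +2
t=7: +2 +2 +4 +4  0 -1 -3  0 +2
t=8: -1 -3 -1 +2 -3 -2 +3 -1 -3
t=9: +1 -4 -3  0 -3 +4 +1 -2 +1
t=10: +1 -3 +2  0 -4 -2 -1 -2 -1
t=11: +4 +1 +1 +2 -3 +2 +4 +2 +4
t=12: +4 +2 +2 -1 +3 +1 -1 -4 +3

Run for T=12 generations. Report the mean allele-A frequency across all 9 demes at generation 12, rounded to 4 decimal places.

0.1939

t=0: k=[0 0 0 0 55 0 0 0 0]
t=1: x=[0.0000 0.0000 0.0000 4.4000 46.2000 4.4000 0.0000 0.0000 0.0000] k=[0 0 0 7 47 4 0 0 0]
t=2: x=[0.0000 0.0000 0.5600 9.6400 40.3600 7.1200 0.3200 0.0000 0.0000] k=[0 0 0 12 39 10 0 0 0]
t=3: x=[0.0000 0.0000 0.9600 13.2000 34.5200 11.5200 0.8000 0.0000 0.0000] k=[0 0 5 10 34 10 0 0 0]
t=4: x=[0.0000 0.4000 5.0000 11.5200 30.1600 11.1200 0.8000 0.0000 0.0000] k=[0 0 8 16 34 9 1 0 0]
t=5: x=[0.0000 0.6400 8.0000 16.8000 30.5600 10.3600 1.5600 0.0800 0.0000] k=[0 3 10 20 31 6 2 0 0]
t=6: x=[0.2400 3.3200 10.2400 20.0800 28.1200 7.6800 2.1600 0.1600 0.0000] k=[0 5 13 20 31 6 5 3 0]
t=7: x=[0.4000 5.2400 12.9200 20.3200 28.1200 7.9200 4.9200 2.9200 0.2400] k=[2 7 17 24 28 7 2 3 2]
t=8: x=[2.4000 7.4000 16.7600 23.7600 26.0000 8.2800 2.4800 2.8400 2.0800] k=[1 4 16 26 23 6 5 2 0]
t=9: x=[1.2400 4.7200 15.8400 24.9600 21.8800 7.2800 4.8400 2.0800 0.1600] k=[2 1 13 25 19 11 6 0 1]
t=10: x=[1.9200 2.0400 13.0000 23.5600 18.8400 11.2400 5.9200 0.5600 0.9200] k=[3 0 15 24 15 9 5 0 0]
t=11: x=[2.7600 1.4400 14.5200 22.5600 15.2400 9.1600 4.9200 0.4000 0.0000] k=[7 2 16 25 12 11 9 2 0]
t=12: x=[6.6000 3.5200 15.6000 23.2400 12.9600 10.9200 8.6000 2.4000 0.1600] k=[11 6 18 22 16 12 8 0 3]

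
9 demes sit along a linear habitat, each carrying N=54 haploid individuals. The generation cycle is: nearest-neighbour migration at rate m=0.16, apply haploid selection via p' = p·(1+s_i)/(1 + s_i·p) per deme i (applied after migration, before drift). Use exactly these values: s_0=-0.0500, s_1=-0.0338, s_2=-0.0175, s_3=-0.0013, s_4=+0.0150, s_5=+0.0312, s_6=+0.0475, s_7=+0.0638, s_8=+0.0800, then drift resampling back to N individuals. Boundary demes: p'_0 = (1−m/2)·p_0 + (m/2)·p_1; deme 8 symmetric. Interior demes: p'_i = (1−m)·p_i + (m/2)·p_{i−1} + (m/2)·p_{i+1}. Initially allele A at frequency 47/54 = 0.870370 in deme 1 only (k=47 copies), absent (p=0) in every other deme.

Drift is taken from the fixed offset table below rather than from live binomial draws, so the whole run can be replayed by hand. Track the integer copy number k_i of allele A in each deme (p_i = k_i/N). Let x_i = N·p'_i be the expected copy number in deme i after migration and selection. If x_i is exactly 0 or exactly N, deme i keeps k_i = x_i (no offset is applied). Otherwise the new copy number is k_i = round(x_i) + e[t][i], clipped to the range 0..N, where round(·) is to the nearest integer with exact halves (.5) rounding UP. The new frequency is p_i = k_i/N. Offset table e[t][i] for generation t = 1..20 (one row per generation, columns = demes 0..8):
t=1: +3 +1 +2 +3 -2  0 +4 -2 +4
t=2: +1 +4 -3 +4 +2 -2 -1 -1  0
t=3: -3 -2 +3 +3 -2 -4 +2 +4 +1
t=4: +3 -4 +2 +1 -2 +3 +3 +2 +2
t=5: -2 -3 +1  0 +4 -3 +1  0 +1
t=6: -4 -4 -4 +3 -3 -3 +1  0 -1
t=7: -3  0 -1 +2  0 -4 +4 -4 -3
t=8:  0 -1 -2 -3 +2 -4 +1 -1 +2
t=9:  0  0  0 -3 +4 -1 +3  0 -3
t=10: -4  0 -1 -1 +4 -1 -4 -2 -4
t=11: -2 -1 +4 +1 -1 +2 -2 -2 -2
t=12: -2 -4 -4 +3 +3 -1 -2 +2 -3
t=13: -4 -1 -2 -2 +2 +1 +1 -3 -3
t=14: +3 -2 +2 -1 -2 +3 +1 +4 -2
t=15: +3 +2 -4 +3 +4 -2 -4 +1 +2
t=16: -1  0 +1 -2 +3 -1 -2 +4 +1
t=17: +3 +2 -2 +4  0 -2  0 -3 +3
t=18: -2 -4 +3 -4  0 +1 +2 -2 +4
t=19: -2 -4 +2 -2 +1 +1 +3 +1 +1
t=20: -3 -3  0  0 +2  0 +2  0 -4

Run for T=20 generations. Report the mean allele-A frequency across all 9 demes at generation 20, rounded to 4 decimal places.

0.1214

t=0: k=[0 47 0 0 0 0 0 0 0]
t=1: x=[3.5845 39.1121 3.6987 0.0000 0.0000 0.0000 0.0000 0.0000 0.0000] k=[7 40 6 0 0 0 0 0 0]
t=2: x=[9.2405 34.2109 8.1175 0.4794 0.0000 0.0000 0.0000 0.0000 0.0000] k=[10 38 5 4 0 0 0 0 0]
t=3: x=[11.7613 32.6780 7.4459 3.7555 0.3248 0.0000 0.0000 0.0000 0.0000] k=[9 31 10 7 0 0 0 0 0]
t=4: x=[10.3249 27.0959 11.2816 6.6724 0.5683 0.0000 0.0000 0.0000 0.0000] k=[13 23 13 8 0 0 0 0 0]
t=5: x=[13.2797 20.9574 13.2229 7.7514 0.6495 0.0000 0.0000 0.0000 0.0000] k=[11 18 14 8 5 0 0 0 0]
t=6: x=[11.1008 16.7205 13.6591 8.2309 4.9060 0.4124 0.0000 0.0000 0.0000] k=[7 13 10 11 2 0 0 0 0]
t=7: x=[7.1556 11.9568 10.1734 10.1892 2.5966 0.1650 0.0000 0.0000 0.0000] k=[4 12 9 12 3 0 0 0 0]
t=8: x=[4.4270 10.8195 9.3428 11.0286 3.5288 0.2475 0.0000 0.0000 0.0000] k=[4 10 7 8 6 0 0 0 0]
t=9: x=[4.2737 9.0187 7.2090 7.7514 5.7561 0.4948 0.0000 0.0000 0.0000] k=[4 9 7 5 10 0 0 0 0]
t=10: x=[4.1971 8.1980 6.8931 5.5535 8.9102 0.8246 0.0000 0.0000 0.0000] k=[0 8 6 5 13 0 0 0 0]
t=11: x=[0.6084 6.9881 5.9854 5.7134 11.4538 1.0718 0.0000 0.0000 0.0000] k=[0 6 10 7 10 3 0 0 0]
t=12: x=[0.4562 5.6633 9.3033 7.4716 9.3142 3.4170 0.2513 0.0000 0.0000] k=[0 2 5 10 12 2 0 0 0]
t=13: x=[0.1520 2.0123 5.0782 9.7496 11.1713 2.7182 0.1676 0.0000 0.0000] k=[0 1 3 8 13 4 1 0 0]
t=14: x=[0.0760 1.0442 3.1866 7.9911 12.0185 4.6078 1.2139 0.0851 0.0000] k=[3 0 5 7 10 8 2 4 0]
t=15: x=[2.6287 0.6186 4.6839 7.0720 9.7181 7.8846 2.7590 3.7291 0.3454] k=[6 3 1 10 14 6 0 5 2]
t=16: x=[5.5013 2.9816 1.8482 9.5897 13.1878 6.3297 0.9211 4.6144 2.4112] k=[5 3 3 8 16 5 0 9 3]
t=17: x=[4.6187 3.0592 3.3442 8.2309 14.6383 5.6331 1.1720 8.2219 3.7391] k=[8 5 1 12 15 4 1 5 7]
t=18: x=[7.4254 4.7684 2.1630 11.3483 14.0341 4.7720 1.6319 5.1195 7.3131] k=[5 1 5 7 14 6 4 3 11]
t=19: x=[4.4653 1.5862 4.7628 7.3917 12.9460 6.6573 4.2585 3.9400 11.0197] k=[2 0 7 5 14 8 7 5 12]
t=20: x=[1.7510 0.6960 6.1827 5.8732 12.9460 8.6202 7.2048 6.0441 12.1493] k=[0 0 6 6 15 9 9 6 8]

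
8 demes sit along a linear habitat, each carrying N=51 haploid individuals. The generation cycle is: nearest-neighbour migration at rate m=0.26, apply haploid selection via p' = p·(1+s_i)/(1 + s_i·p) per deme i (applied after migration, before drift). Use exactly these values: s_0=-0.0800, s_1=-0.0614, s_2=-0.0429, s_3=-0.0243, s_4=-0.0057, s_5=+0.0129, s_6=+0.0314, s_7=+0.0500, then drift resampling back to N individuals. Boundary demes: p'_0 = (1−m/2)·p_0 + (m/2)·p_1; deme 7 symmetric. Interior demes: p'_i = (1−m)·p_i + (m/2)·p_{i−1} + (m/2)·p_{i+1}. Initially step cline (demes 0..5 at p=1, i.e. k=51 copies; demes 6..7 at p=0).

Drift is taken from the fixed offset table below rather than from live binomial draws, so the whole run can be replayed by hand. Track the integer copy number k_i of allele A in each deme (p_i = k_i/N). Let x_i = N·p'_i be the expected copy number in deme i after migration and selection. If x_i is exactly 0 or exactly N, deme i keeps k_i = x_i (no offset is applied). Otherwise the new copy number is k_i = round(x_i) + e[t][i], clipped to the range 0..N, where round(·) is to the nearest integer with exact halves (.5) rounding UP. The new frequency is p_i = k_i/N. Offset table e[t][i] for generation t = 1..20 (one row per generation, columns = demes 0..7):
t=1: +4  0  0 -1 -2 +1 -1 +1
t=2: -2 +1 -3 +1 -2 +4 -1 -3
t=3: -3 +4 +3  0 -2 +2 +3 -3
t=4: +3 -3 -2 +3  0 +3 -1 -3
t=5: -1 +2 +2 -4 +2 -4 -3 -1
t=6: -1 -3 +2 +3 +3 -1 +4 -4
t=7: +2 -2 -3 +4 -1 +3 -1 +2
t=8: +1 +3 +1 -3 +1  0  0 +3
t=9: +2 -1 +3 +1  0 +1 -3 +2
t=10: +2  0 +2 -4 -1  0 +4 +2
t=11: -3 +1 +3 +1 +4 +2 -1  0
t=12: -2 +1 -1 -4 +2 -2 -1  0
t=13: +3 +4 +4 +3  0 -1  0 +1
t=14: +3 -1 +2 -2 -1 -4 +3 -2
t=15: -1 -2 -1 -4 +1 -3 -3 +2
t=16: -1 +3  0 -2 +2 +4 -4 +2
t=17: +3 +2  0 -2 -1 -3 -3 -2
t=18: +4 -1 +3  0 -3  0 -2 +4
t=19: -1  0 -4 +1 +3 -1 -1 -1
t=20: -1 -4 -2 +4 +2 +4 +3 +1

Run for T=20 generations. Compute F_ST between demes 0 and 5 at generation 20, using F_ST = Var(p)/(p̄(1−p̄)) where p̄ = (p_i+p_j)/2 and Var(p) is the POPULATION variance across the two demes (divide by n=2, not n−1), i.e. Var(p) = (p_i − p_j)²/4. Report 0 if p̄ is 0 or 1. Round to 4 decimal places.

0.1427

t=0: k=[51 51 51 51 51 51 0 0]
t=1: x=[51.0000 51.0000 51.0000 51.0000 51.0000 44.4436 6.8104 0.0000] k=[51 51 51 51 51 45 6 0]
t=2: x=[51.0000 51.0000 51.0000 51.0000 50.2156 40.8149 10.5463 0.8184] k=[51 51 51 51 48 45 10 0]
t=3: x=[51.0000 51.0000 51.0000 50.6004 47.9838 40.9439 13.5555 1.3633] k=[51 51 51 51 46 43 17 0]
t=4: x=[51.0000 51.0000 51.0000 50.3340 46.2354 40.1201 18.5332 2.3155] k=[51 51 51 51 46 43 18 0]
t=5: x=[51.0000 51.0000 51.0000 50.3340 46.2354 40.2492 19.2793 2.4514] k=[51 51 51 46 48 36 16 1]
t=6: x=[51.0000 51.0000 50.3213 46.8165 46.1550 35.1006 16.9986 3.0886] k=[51 51 51 50 49 34 21 0]
t=7: x=[51.0000 51.0000 50.8642 49.9756 47.1598 34.4038 20.3368 2.8588] k=[51 51 48 51 46 37 19 5]
t=8: x=[51.0000 50.5847 48.6850 49.9346 45.4518 35.9662 19.8938 7.1134] k=[51 51 50 47 46 36 20 10]
t=9: x=[51.0000 50.8615 49.6850 47.1738 44.7989 35.3593 21.1617 11.7350] k=[51 50 51 48 45 36 18 14]
t=10: x=[50.8587 50.2123 50.4569 47.9298 44.1863 34.9712 20.1959 15.0320] k=[51 50 51 44 43 35 24 17]
t=11: x=[50.8587 50.2123 49.9144 44.6444 42.0479 34.7522 24.9138 18.4810] k=[48 51 51 46 46 37 24 18]
t=12: x=[48.1756 50.5847 50.3213 46.5511 44.7989 36.6128 25.3041 19.3625] k=[46 51 49 43 47 35 24 19]
t=13: x=[46.3065 50.0316 48.3729 44.1555 44.8893 35.2698 25.1740 20.2425] k=[49 51 51 47 45 34 25 21]
t=14: x=[49.1143 50.7231 50.4569 47.1738 43.7947 34.4038 26.0441 22.1291] k=[51 50 51 45 43 30 29 20]
t=15: x=[50.8587 50.2123 50.0500 45.3985 41.5260 31.7140 28.3499 21.7765] k=[50 48 49 41 43 29 25 24]
t=16: x=[49.6334 48.2285 47.6971 42.1210 40.8737 30.4574 25.7842 24.7510] k=[49 51 48 40 43 34 22 27]
t=17: x=[49.1143 50.3081 47.1986 41.2373 41.3955 33.7566 24.6035 26.9708] k=[51 51 47 39 40 31 22 25]
t=18: x=[51.0000 50.4464 46.2961 39.9587 38.6466 31.1556 23.9523 25.2317] k=[51 49 49 40 36 31 22 29]
t=19: x=[50.7175 49.1503 47.6971 40.4456 35.8091 30.6370 24.4733 28.7040] k=[50 49 44 41 39 30 23 28]
t=20: x=[49.7741 48.3238 43.9994 40.9327 38.0348 30.4175 24.9539 27.9676] k=[49 44 42 45 40 34 28 29]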